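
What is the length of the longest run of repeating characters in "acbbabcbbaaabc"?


Input: "acbbabcbbaaabc"
Scanning for longest run:
  Position 1 ('c'): new char, reset run to 1
  Position 2 ('b'): new char, reset run to 1
  Position 3 ('b'): continues run of 'b', length=2
  Position 4 ('a'): new char, reset run to 1
  Position 5 ('b'): new char, reset run to 1
  Position 6 ('c'): new char, reset run to 1
  Position 7 ('b'): new char, reset run to 1
  Position 8 ('b'): continues run of 'b', length=2
  Position 9 ('a'): new char, reset run to 1
  Position 10 ('a'): continues run of 'a', length=2
  Position 11 ('a'): continues run of 'a', length=3
  Position 12 ('b'): new char, reset run to 1
  Position 13 ('c'): new char, reset run to 1
Longest run: 'a' with length 3

3


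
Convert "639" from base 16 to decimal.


Input: "639" in base 16
Positional expansion:
  Digit '6' (value 6) x 16^2 = 1536
  Digit '3' (value 3) x 16^1 = 48
  Digit '9' (value 9) x 16^0 = 9
Sum = 1593

1593


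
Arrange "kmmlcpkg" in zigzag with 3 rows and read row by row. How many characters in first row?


Zigzag "kmmlcpkg" into 3 rows:
Placing characters:
  'k' => row 0
  'm' => row 1
  'm' => row 2
  'l' => row 1
  'c' => row 0
  'p' => row 1
  'k' => row 2
  'g' => row 1
Rows:
  Row 0: "kc"
  Row 1: "mlpg"
  Row 2: "mk"
First row length: 2

2


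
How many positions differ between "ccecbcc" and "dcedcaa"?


Comparing "ccecbcc" and "dcedcaa" position by position:
  Position 0: 'c' vs 'd' => DIFFER
  Position 1: 'c' vs 'c' => same
  Position 2: 'e' vs 'e' => same
  Position 3: 'c' vs 'd' => DIFFER
  Position 4: 'b' vs 'c' => DIFFER
  Position 5: 'c' vs 'a' => DIFFER
  Position 6: 'c' vs 'a' => DIFFER
Positions that differ: 5

5


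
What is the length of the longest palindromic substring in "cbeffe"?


Input: "cbeffe"
Checking substrings for palindromes:
  [2:6] "effe" (len 4) => palindrome
  [3:5] "ff" (len 2) => palindrome
Longest palindromic substring: "effe" with length 4

4


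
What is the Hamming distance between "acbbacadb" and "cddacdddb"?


Comparing "acbbacadb" and "cddacdddb" position by position:
  Position 0: 'a' vs 'c' => differ
  Position 1: 'c' vs 'd' => differ
  Position 2: 'b' vs 'd' => differ
  Position 3: 'b' vs 'a' => differ
  Position 4: 'a' vs 'c' => differ
  Position 5: 'c' vs 'd' => differ
  Position 6: 'a' vs 'd' => differ
  Position 7: 'd' vs 'd' => same
  Position 8: 'b' vs 'b' => same
Total differences (Hamming distance): 7

7


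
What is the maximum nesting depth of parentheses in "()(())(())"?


Input: "()(())(())"
Tracking depth:
  Position 0 '(': depth becomes 1
  Position 1 ')': depth becomes 0
  Position 2 '(': depth becomes 1
  Position 3 '(': depth becomes 2
  Position 4 ')': depth becomes 1
  Position 5 ')': depth becomes 0
  Position 6 '(': depth becomes 1
  Position 7 '(': depth becomes 2
  Position 8 ')': depth becomes 1
  Position 9 ')': depth becomes 0
Maximum depth reached: 2

2


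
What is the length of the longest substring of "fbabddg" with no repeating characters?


Input: "fbabddg"
Sliding window (track last position of each char):
  Position 0 ('f'): window [0,0] length 1 -- new best
  Position 1 ('b'): window [0,1] length 2 -- new best
  Position 2 ('a'): window [0,2] length 3 -- new best
  Position 3 ('b'): repeat (last at 1), move window start to 2
  Position 3 ('b'): window [2,3] length 2
  Position 4 ('d'): window [2,4] length 3
  Position 5 ('d'): repeat (last at 4), move window start to 5
  Position 5 ('d'): window [5,5] length 1
  Position 6 ('g'): window [5,6] length 2
Longest substring with no repeats: "fba" with length 3

3


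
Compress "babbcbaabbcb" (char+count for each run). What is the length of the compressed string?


Input: babbcbaabbcb
Runs:
  'b' x 1 => "b1"
  'a' x 1 => "a1"
  'b' x 2 => "b2"
  'c' x 1 => "c1"
  'b' x 1 => "b1"
  'a' x 2 => "a2"
  'b' x 2 => "b2"
  'c' x 1 => "c1"
  'b' x 1 => "b1"
Compressed: "b1a1b2c1b1a2b2c1b1"
Compressed length: 18

18


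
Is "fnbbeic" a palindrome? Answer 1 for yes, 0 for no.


Input: fnbbeic
Reversed: ciebbnf
  Compare pos 0 ('f') with pos 6 ('c'): MISMATCH
  Compare pos 1 ('n') with pos 5 ('i'): MISMATCH
  Compare pos 2 ('b') with pos 4 ('e'): MISMATCH
Result: not a palindrome

0


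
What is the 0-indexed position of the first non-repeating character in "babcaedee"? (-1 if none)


Input: babcaedee
Character frequencies:
  'a': 2
  'b': 2
  'c': 1
  'd': 1
  'e': 3
Scanning left to right for freq == 1:
  Position 0 ('b'): freq=2, skip
  Position 1 ('a'): freq=2, skip
  Position 2 ('b'): freq=2, skip
  Position 3 ('c'): unique! => answer = 3

3


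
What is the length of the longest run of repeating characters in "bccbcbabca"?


Input: "bccbcbabca"
Scanning for longest run:
  Position 1 ('c'): new char, reset run to 1
  Position 2 ('c'): continues run of 'c', length=2
  Position 3 ('b'): new char, reset run to 1
  Position 4 ('c'): new char, reset run to 1
  Position 5 ('b'): new char, reset run to 1
  Position 6 ('a'): new char, reset run to 1
  Position 7 ('b'): new char, reset run to 1
  Position 8 ('c'): new char, reset run to 1
  Position 9 ('a'): new char, reset run to 1
Longest run: 'c' with length 2

2


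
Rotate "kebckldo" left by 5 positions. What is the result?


Input: "kebckldo", rotate left by 5
First 5 characters: "kebck"
Remaining characters: "ldo"
Concatenate remaining + first: "ldo" + "kebck" = "ldokebck"

ldokebck


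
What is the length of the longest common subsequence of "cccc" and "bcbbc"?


LCS of "cccc" and "bcbbc"
DP table:
           b    c    b    b    c
      0    0    0    0    0    0
  c   0    0    1    1    1    1
  c   0    0    1    1    1    2
  c   0    0    1    1    1    2
  c   0    0    1    1    1    2
LCS length = dp[4][5] = 2

2


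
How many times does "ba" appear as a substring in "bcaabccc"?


Searching for "ba" in "bcaabccc"
Scanning each position:
  Position 0: "bc" => no
  Position 1: "ca" => no
  Position 2: "aa" => no
  Position 3: "ab" => no
  Position 4: "bc" => no
  Position 5: "cc" => no
  Position 6: "cc" => no
Total occurrences: 0

0


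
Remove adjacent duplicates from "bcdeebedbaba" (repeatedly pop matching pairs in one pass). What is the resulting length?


Input: bcdeebedbaba
Stack-based adjacent duplicate removal:
  Read 'b': push. Stack: b
  Read 'c': push. Stack: bc
  Read 'd': push. Stack: bcd
  Read 'e': push. Stack: bcde
  Read 'e': matches stack top 'e' => pop. Stack: bcd
  Read 'b': push. Stack: bcdb
  Read 'e': push. Stack: bcdbe
  Read 'd': push. Stack: bcdbed
  Read 'b': push. Stack: bcdbedb
  Read 'a': push. Stack: bcdbedba
  Read 'b': push. Stack: bcdbedbab
  Read 'a': push. Stack: bcdbedbaba
Final stack: "bcdbedbaba" (length 10)

10


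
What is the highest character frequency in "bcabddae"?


Input: bcabddae
Character counts:
  'a': 2
  'b': 2
  'c': 1
  'd': 2
  'e': 1
Maximum frequency: 2

2


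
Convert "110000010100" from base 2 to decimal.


Input: "110000010100" in base 2
Positional expansion:
  Digit '1' (value 1) x 2^11 = 2048
  Digit '1' (value 1) x 2^10 = 1024
  Digit '0' (value 0) x 2^9 = 0
  Digit '0' (value 0) x 2^8 = 0
  Digit '0' (value 0) x 2^7 = 0
  Digit '0' (value 0) x 2^6 = 0
  Digit '0' (value 0) x 2^5 = 0
  Digit '1' (value 1) x 2^4 = 16
  Digit '0' (value 0) x 2^3 = 0
  Digit '1' (value 1) x 2^2 = 4
  Digit '0' (value 0) x 2^1 = 0
  Digit '0' (value 0) x 2^0 = 0
Sum = 3092

3092


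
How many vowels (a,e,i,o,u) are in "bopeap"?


Input: bopeap
Checking each character:
  'b' at position 0: consonant
  'o' at position 1: vowel (running total: 1)
  'p' at position 2: consonant
  'e' at position 3: vowel (running total: 2)
  'a' at position 4: vowel (running total: 3)
  'p' at position 5: consonant
Total vowels: 3

3


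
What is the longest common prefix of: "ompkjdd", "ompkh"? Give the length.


Words: ompkjdd, ompkh
  Position 0: all 'o' => match
  Position 1: all 'm' => match
  Position 2: all 'p' => match
  Position 3: all 'k' => match
  Position 4: ('j', 'h') => mismatch, stop
LCP = "ompk" (length 4)

4


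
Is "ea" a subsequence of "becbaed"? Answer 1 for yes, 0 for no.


Check if "ea" is a subsequence of "becbaed"
Greedy scan:
  Position 0 ('b'): no match needed
  Position 1 ('e'): matches sub[0] = 'e'
  Position 2 ('c'): no match needed
  Position 3 ('b'): no match needed
  Position 4 ('a'): matches sub[1] = 'a'
  Position 5 ('e'): no match needed
  Position 6 ('d'): no match needed
All 2 characters matched => is a subsequence

1


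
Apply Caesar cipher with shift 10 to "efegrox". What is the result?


Caesar cipher: shift "efegrox" by 10
  'e' (pos 4) + 10 = pos 14 = 'o'
  'f' (pos 5) + 10 = pos 15 = 'p'
  'e' (pos 4) + 10 = pos 14 = 'o'
  'g' (pos 6) + 10 = pos 16 = 'q'
  'r' (pos 17) + 10 = pos 1 = 'b'
  'o' (pos 14) + 10 = pos 24 = 'y'
  'x' (pos 23) + 10 = pos 7 = 'h'
Result: opoqbyh

opoqbyh


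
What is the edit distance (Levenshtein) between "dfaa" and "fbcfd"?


Computing edit distance: "dfaa" -> "fbcfd"
DP table:
           f    b    c    f    d
      0    1    2    3    4    5
  d   1    1    2    3    4    4
  f   2    1    2    3    3    4
  a   3    2    2    3    4    4
  a   4    3    3    3    4    5
Edit distance = dp[4][5] = 5

5


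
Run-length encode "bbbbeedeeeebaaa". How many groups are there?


Input: bbbbeedeeeebaaa
Scanning for consecutive runs:
  Group 1: 'b' x 4 (positions 0-3)
  Group 2: 'e' x 2 (positions 4-5)
  Group 3: 'd' x 1 (positions 6-6)
  Group 4: 'e' x 4 (positions 7-10)
  Group 5: 'b' x 1 (positions 11-11)
  Group 6: 'a' x 3 (positions 12-14)
Total groups: 6

6


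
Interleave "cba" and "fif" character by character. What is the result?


Interleaving "cba" and "fif":
  Position 0: 'c' from first, 'f' from second => "cf"
  Position 1: 'b' from first, 'i' from second => "bi"
  Position 2: 'a' from first, 'f' from second => "af"
Result: cfbiaf

cfbiaf


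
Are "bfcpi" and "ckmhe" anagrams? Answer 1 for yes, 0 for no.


Strings: "bfcpi", "ckmhe"
Sorted first:  bcfip
Sorted second: cehkm
Differ at position 0: 'b' vs 'c' => not anagrams

0


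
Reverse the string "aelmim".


Input: aelmim
Reading characters right to left:
  Position 5: 'm'
  Position 4: 'i'
  Position 3: 'm'
  Position 2: 'l'
  Position 1: 'e'
  Position 0: 'a'
Reversed: mimlea

mimlea


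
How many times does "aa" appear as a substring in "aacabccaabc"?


Searching for "aa" in "aacabccaabc"
Scanning each position:
  Position 0: "aa" => MATCH
  Position 1: "ac" => no
  Position 2: "ca" => no
  Position 3: "ab" => no
  Position 4: "bc" => no
  Position 5: "cc" => no
  Position 6: "ca" => no
  Position 7: "aa" => MATCH
  Position 8: "ab" => no
  Position 9: "bc" => no
Total occurrences: 2

2


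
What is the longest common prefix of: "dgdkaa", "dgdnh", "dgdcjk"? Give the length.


Words: dgdkaa, dgdnh, dgdcjk
  Position 0: all 'd' => match
  Position 1: all 'g' => match
  Position 2: all 'd' => match
  Position 3: ('k', 'n', 'c') => mismatch, stop
LCP = "dgd" (length 3)

3


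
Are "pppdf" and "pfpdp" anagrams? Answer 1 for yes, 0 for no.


Strings: "pppdf", "pfpdp"
Sorted first:  dfppp
Sorted second: dfppp
Sorted forms match => anagrams

1


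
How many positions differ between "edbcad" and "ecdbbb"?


Comparing "edbcad" and "ecdbbb" position by position:
  Position 0: 'e' vs 'e' => same
  Position 1: 'd' vs 'c' => DIFFER
  Position 2: 'b' vs 'd' => DIFFER
  Position 3: 'c' vs 'b' => DIFFER
  Position 4: 'a' vs 'b' => DIFFER
  Position 5: 'd' vs 'b' => DIFFER
Positions that differ: 5

5


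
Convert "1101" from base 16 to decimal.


Input: "1101" in base 16
Positional expansion:
  Digit '1' (value 1) x 16^3 = 4096
  Digit '1' (value 1) x 16^2 = 256
  Digit '0' (value 0) x 16^1 = 0
  Digit '1' (value 1) x 16^0 = 1
Sum = 4353

4353


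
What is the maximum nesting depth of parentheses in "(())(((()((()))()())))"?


Input: "(())(((()((()))()())))"
Tracking depth:
  Position 0 '(': depth becomes 1
  Position 1 '(': depth becomes 2
  Position 2 ')': depth becomes 1
  Position 3 ')': depth becomes 0
  Position 4 '(': depth becomes 1
  Position 5 '(': depth becomes 2
  Position 6 '(': depth becomes 3
  Position 7 '(': depth becomes 4
  Position 8 ')': depth becomes 3
  Position 9 '(': depth becomes 4
  Position 10 '(': depth becomes 5
  Position 11 '(': depth becomes 6
  Position 12 ')': depth becomes 5
  Position 13 ')': depth becomes 4
  Position 14 ')': depth becomes 3
  Position 15 '(': depth becomes 4
  Position 16 ')': depth becomes 3
  Position 17 '(': depth becomes 4
  Position 18 ')': depth becomes 3
  Position 19 ')': depth becomes 2
  Position 20 ')': depth becomes 1
  Position 21 ')': depth becomes 0
Maximum depth reached: 6

6


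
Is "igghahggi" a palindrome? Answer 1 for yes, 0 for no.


Input: igghahggi
Reversed: igghahggi
  Compare pos 0 ('i') with pos 8 ('i'): match
  Compare pos 1 ('g') with pos 7 ('g'): match
  Compare pos 2 ('g') with pos 6 ('g'): match
  Compare pos 3 ('h') with pos 5 ('h'): match
Result: palindrome

1


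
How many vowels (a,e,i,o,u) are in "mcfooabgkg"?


Input: mcfooabgkg
Checking each character:
  'm' at position 0: consonant
  'c' at position 1: consonant
  'f' at position 2: consonant
  'o' at position 3: vowel (running total: 1)
  'o' at position 4: vowel (running total: 2)
  'a' at position 5: vowel (running total: 3)
  'b' at position 6: consonant
  'g' at position 7: consonant
  'k' at position 8: consonant
  'g' at position 9: consonant
Total vowels: 3

3


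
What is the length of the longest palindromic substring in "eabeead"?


Input: "eabeead"
Checking substrings for palindromes:
  [3:5] "ee" (len 2) => palindrome
Longest palindromic substring: "ee" with length 2

2


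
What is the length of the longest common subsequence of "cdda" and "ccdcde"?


LCS of "cdda" and "ccdcde"
DP table:
           c    c    d    c    d    e
      0    0    0    0    0    0    0
  c   0    1    1    1    1    1    1
  d   0    1    1    2    2    2    2
  d   0    1    1    2    2    3    3
  a   0    1    1    2    2    3    3
LCS length = dp[4][6] = 3

3


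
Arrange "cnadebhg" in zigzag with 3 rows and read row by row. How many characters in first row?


Zigzag "cnadebhg" into 3 rows:
Placing characters:
  'c' => row 0
  'n' => row 1
  'a' => row 2
  'd' => row 1
  'e' => row 0
  'b' => row 1
  'h' => row 2
  'g' => row 1
Rows:
  Row 0: "ce"
  Row 1: "ndbg"
  Row 2: "ah"
First row length: 2

2


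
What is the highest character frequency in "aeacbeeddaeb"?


Input: aeacbeeddaeb
Character counts:
  'a': 3
  'b': 2
  'c': 1
  'd': 2
  'e': 4
Maximum frequency: 4

4


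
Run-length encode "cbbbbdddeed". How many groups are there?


Input: cbbbbdddeed
Scanning for consecutive runs:
  Group 1: 'c' x 1 (positions 0-0)
  Group 2: 'b' x 4 (positions 1-4)
  Group 3: 'd' x 3 (positions 5-7)
  Group 4: 'e' x 2 (positions 8-9)
  Group 5: 'd' x 1 (positions 10-10)
Total groups: 5

5


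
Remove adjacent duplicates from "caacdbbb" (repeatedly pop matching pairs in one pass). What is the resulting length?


Input: caacdbbb
Stack-based adjacent duplicate removal:
  Read 'c': push. Stack: c
  Read 'a': push. Stack: ca
  Read 'a': matches stack top 'a' => pop. Stack: c
  Read 'c': matches stack top 'c' => pop. Stack: (empty)
  Read 'd': push. Stack: d
  Read 'b': push. Stack: db
  Read 'b': matches stack top 'b' => pop. Stack: d
  Read 'b': push. Stack: db
Final stack: "db" (length 2)

2


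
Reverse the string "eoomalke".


Input: eoomalke
Reading characters right to left:
  Position 7: 'e'
  Position 6: 'k'
  Position 5: 'l'
  Position 4: 'a'
  Position 3: 'm'
  Position 2: 'o'
  Position 1: 'o'
  Position 0: 'e'
Reversed: eklamooe

eklamooe


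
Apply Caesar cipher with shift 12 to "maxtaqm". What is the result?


Caesar cipher: shift "maxtaqm" by 12
  'm' (pos 12) + 12 = pos 24 = 'y'
  'a' (pos 0) + 12 = pos 12 = 'm'
  'x' (pos 23) + 12 = pos 9 = 'j'
  't' (pos 19) + 12 = pos 5 = 'f'
  'a' (pos 0) + 12 = pos 12 = 'm'
  'q' (pos 16) + 12 = pos 2 = 'c'
  'm' (pos 12) + 12 = pos 24 = 'y'
Result: ymjfmcy

ymjfmcy


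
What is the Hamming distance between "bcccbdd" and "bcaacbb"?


Comparing "bcccbdd" and "bcaacbb" position by position:
  Position 0: 'b' vs 'b' => same
  Position 1: 'c' vs 'c' => same
  Position 2: 'c' vs 'a' => differ
  Position 3: 'c' vs 'a' => differ
  Position 4: 'b' vs 'c' => differ
  Position 5: 'd' vs 'b' => differ
  Position 6: 'd' vs 'b' => differ
Total differences (Hamming distance): 5

5


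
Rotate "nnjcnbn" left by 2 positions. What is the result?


Input: "nnjcnbn", rotate left by 2
First 2 characters: "nn"
Remaining characters: "jcnbn"
Concatenate remaining + first: "jcnbn" + "nn" = "jcnbnnn"

jcnbnnn


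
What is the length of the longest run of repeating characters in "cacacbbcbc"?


Input: "cacacbbcbc"
Scanning for longest run:
  Position 1 ('a'): new char, reset run to 1
  Position 2 ('c'): new char, reset run to 1
  Position 3 ('a'): new char, reset run to 1
  Position 4 ('c'): new char, reset run to 1
  Position 5 ('b'): new char, reset run to 1
  Position 6 ('b'): continues run of 'b', length=2
  Position 7 ('c'): new char, reset run to 1
  Position 8 ('b'): new char, reset run to 1
  Position 9 ('c'): new char, reset run to 1
Longest run: 'b' with length 2

2


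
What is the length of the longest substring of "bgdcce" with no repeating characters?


Input: "bgdcce"
Sliding window (track last position of each char):
  Position 0 ('b'): window [0,0] length 1 -- new best
  Position 1 ('g'): window [0,1] length 2 -- new best
  Position 2 ('d'): window [0,2] length 3 -- new best
  Position 3 ('c'): window [0,3] length 4 -- new best
  Position 4 ('c'): repeat (last at 3), move window start to 4
  Position 4 ('c'): window [4,4] length 1
  Position 5 ('e'): window [4,5] length 2
Longest substring with no repeats: "bgdc" with length 4

4


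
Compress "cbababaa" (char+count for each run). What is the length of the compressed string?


Input: cbababaa
Runs:
  'c' x 1 => "c1"
  'b' x 1 => "b1"
  'a' x 1 => "a1"
  'b' x 1 => "b1"
  'a' x 1 => "a1"
  'b' x 1 => "b1"
  'a' x 2 => "a2"
Compressed: "c1b1a1b1a1b1a2"
Compressed length: 14

14


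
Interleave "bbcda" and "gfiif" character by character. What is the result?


Interleaving "bbcda" and "gfiif":
  Position 0: 'b' from first, 'g' from second => "bg"
  Position 1: 'b' from first, 'f' from second => "bf"
  Position 2: 'c' from first, 'i' from second => "ci"
  Position 3: 'd' from first, 'i' from second => "di"
  Position 4: 'a' from first, 'f' from second => "af"
Result: bgbfcidiaf

bgbfcidiaf


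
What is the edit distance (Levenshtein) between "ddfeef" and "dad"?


Computing edit distance: "ddfeef" -> "dad"
DP table:
           d    a    d
      0    1    2    3
  d   1    0    1    2
  d   2    1    1    1
  f   3    2    2    2
  e   4    3    3    3
  e   5    4    4    4
  f   6    5    5    5
Edit distance = dp[6][3] = 5

5


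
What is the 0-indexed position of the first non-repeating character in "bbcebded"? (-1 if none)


Input: bbcebded
Character frequencies:
  'b': 3
  'c': 1
  'd': 2
  'e': 2
Scanning left to right for freq == 1:
  Position 0 ('b'): freq=3, skip
  Position 1 ('b'): freq=3, skip
  Position 2 ('c'): unique! => answer = 2

2


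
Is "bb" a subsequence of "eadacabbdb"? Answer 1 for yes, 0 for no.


Check if "bb" is a subsequence of "eadacabbdb"
Greedy scan:
  Position 0 ('e'): no match needed
  Position 1 ('a'): no match needed
  Position 2 ('d'): no match needed
  Position 3 ('a'): no match needed
  Position 4 ('c'): no match needed
  Position 5 ('a'): no match needed
  Position 6 ('b'): matches sub[0] = 'b'
  Position 7 ('b'): matches sub[1] = 'b'
  Position 8 ('d'): no match needed
  Position 9 ('b'): no match needed
All 2 characters matched => is a subsequence

1


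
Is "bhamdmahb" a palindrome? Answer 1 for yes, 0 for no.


Input: bhamdmahb
Reversed: bhamdmahb
  Compare pos 0 ('b') with pos 8 ('b'): match
  Compare pos 1 ('h') with pos 7 ('h'): match
  Compare pos 2 ('a') with pos 6 ('a'): match
  Compare pos 3 ('m') with pos 5 ('m'): match
Result: palindrome

1


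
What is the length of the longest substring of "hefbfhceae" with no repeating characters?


Input: "hefbfhceae"
Sliding window (track last position of each char):
  Position 0 ('h'): window [0,0] length 1 -- new best
  Position 1 ('e'): window [0,1] length 2 -- new best
  Position 2 ('f'): window [0,2] length 3 -- new best
  Position 3 ('b'): window [0,3] length 4 -- new best
  Position 4 ('f'): repeat (last at 2), move window start to 3
  Position 4 ('f'): window [3,4] length 2
  Position 5 ('h'): window [3,5] length 3
  Position 6 ('c'): window [3,6] length 4
  Position 7 ('e'): window [3,7] length 5 -- new best
  Position 8 ('a'): window [3,8] length 6 -- new best
  Position 9 ('e'): repeat (last at 7), move window start to 8
  Position 9 ('e'): window [8,9] length 2
Longest substring with no repeats: "bfhcea" with length 6

6


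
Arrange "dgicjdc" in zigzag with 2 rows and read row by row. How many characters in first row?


Zigzag "dgicjdc" into 2 rows:
Placing characters:
  'd' => row 0
  'g' => row 1
  'i' => row 0
  'c' => row 1
  'j' => row 0
  'd' => row 1
  'c' => row 0
Rows:
  Row 0: "dijc"
  Row 1: "gcd"
First row length: 4

4


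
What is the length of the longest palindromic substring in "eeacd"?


Input: "eeacd"
Checking substrings for palindromes:
  [0:2] "ee" (len 2) => palindrome
Longest palindromic substring: "ee" with length 2

2


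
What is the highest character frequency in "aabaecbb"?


Input: aabaecbb
Character counts:
  'a': 3
  'b': 3
  'c': 1
  'e': 1
Maximum frequency: 3

3


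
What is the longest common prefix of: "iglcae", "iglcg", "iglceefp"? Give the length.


Words: iglcae, iglcg, iglceefp
  Position 0: all 'i' => match
  Position 1: all 'g' => match
  Position 2: all 'l' => match
  Position 3: all 'c' => match
  Position 4: ('a', 'g', 'e') => mismatch, stop
LCP = "iglc" (length 4)

4


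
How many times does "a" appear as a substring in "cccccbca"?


Searching for "a" in "cccccbca"
Scanning each position:
  Position 0: "c" => no
  Position 1: "c" => no
  Position 2: "c" => no
  Position 3: "c" => no
  Position 4: "c" => no
  Position 5: "b" => no
  Position 6: "c" => no
  Position 7: "a" => MATCH
Total occurrences: 1

1


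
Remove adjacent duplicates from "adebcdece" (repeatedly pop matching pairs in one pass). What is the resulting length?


Input: adebcdece
Stack-based adjacent duplicate removal:
  Read 'a': push. Stack: a
  Read 'd': push. Stack: ad
  Read 'e': push. Stack: ade
  Read 'b': push. Stack: adeb
  Read 'c': push. Stack: adebc
  Read 'd': push. Stack: adebcd
  Read 'e': push. Stack: adebcde
  Read 'c': push. Stack: adebcdec
  Read 'e': push. Stack: adebcdece
Final stack: "adebcdece" (length 9)

9


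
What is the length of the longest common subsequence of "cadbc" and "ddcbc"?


LCS of "cadbc" and "ddcbc"
DP table:
           d    d    c    b    c
      0    0    0    0    0    0
  c   0    0    0    1    1    1
  a   0    0    0    1    1    1
  d   0    1    1    1    1    1
  b   0    1    1    1    2    2
  c   0    1    1    2    2    3
LCS length = dp[5][5] = 3

3


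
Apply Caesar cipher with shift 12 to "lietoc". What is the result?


Caesar cipher: shift "lietoc" by 12
  'l' (pos 11) + 12 = pos 23 = 'x'
  'i' (pos 8) + 12 = pos 20 = 'u'
  'e' (pos 4) + 12 = pos 16 = 'q'
  't' (pos 19) + 12 = pos 5 = 'f'
  'o' (pos 14) + 12 = pos 0 = 'a'
  'c' (pos 2) + 12 = pos 14 = 'o'
Result: xuqfao

xuqfao


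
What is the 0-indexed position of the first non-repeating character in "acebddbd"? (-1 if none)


Input: acebddbd
Character frequencies:
  'a': 1
  'b': 2
  'c': 1
  'd': 3
  'e': 1
Scanning left to right for freq == 1:
  Position 0 ('a'): unique! => answer = 0

0


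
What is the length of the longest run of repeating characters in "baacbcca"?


Input: "baacbcca"
Scanning for longest run:
  Position 1 ('a'): new char, reset run to 1
  Position 2 ('a'): continues run of 'a', length=2
  Position 3 ('c'): new char, reset run to 1
  Position 4 ('b'): new char, reset run to 1
  Position 5 ('c'): new char, reset run to 1
  Position 6 ('c'): continues run of 'c', length=2
  Position 7 ('a'): new char, reset run to 1
Longest run: 'a' with length 2

2


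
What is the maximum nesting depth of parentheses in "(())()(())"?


Input: "(())()(())"
Tracking depth:
  Position 0 '(': depth becomes 1
  Position 1 '(': depth becomes 2
  Position 2 ')': depth becomes 1
  Position 3 ')': depth becomes 0
  Position 4 '(': depth becomes 1
  Position 5 ')': depth becomes 0
  Position 6 '(': depth becomes 1
  Position 7 '(': depth becomes 2
  Position 8 ')': depth becomes 1
  Position 9 ')': depth becomes 0
Maximum depth reached: 2

2


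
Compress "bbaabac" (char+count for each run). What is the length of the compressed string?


Input: bbaabac
Runs:
  'b' x 2 => "b2"
  'a' x 2 => "a2"
  'b' x 1 => "b1"
  'a' x 1 => "a1"
  'c' x 1 => "c1"
Compressed: "b2a2b1a1c1"
Compressed length: 10

10


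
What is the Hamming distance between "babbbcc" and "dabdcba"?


Comparing "babbbcc" and "dabdcba" position by position:
  Position 0: 'b' vs 'd' => differ
  Position 1: 'a' vs 'a' => same
  Position 2: 'b' vs 'b' => same
  Position 3: 'b' vs 'd' => differ
  Position 4: 'b' vs 'c' => differ
  Position 5: 'c' vs 'b' => differ
  Position 6: 'c' vs 'a' => differ
Total differences (Hamming distance): 5

5


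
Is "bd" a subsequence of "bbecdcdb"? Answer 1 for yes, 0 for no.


Check if "bd" is a subsequence of "bbecdcdb"
Greedy scan:
  Position 0 ('b'): matches sub[0] = 'b'
  Position 1 ('b'): no match needed
  Position 2 ('e'): no match needed
  Position 3 ('c'): no match needed
  Position 4 ('d'): matches sub[1] = 'd'
  Position 5 ('c'): no match needed
  Position 6 ('d'): no match needed
  Position 7 ('b'): no match needed
All 2 characters matched => is a subsequence

1


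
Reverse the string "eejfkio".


Input: eejfkio
Reading characters right to left:
  Position 6: 'o'
  Position 5: 'i'
  Position 4: 'k'
  Position 3: 'f'
  Position 2: 'j'
  Position 1: 'e'
  Position 0: 'e'
Reversed: oikfjee

oikfjee


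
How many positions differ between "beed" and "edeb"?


Comparing "beed" and "edeb" position by position:
  Position 0: 'b' vs 'e' => DIFFER
  Position 1: 'e' vs 'd' => DIFFER
  Position 2: 'e' vs 'e' => same
  Position 3: 'd' vs 'b' => DIFFER
Positions that differ: 3

3


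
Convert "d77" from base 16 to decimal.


Input: "d77" in base 16
Positional expansion:
  Digit 'd' (value 13) x 16^2 = 3328
  Digit '7' (value 7) x 16^1 = 112
  Digit '7' (value 7) x 16^0 = 7
Sum = 3447

3447


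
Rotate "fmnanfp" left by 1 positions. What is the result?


Input: "fmnanfp", rotate left by 1
First 1 characters: "f"
Remaining characters: "mnanfp"
Concatenate remaining + first: "mnanfp" + "f" = "mnanfpf"

mnanfpf


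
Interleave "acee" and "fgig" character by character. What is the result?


Interleaving "acee" and "fgig":
  Position 0: 'a' from first, 'f' from second => "af"
  Position 1: 'c' from first, 'g' from second => "cg"
  Position 2: 'e' from first, 'i' from second => "ei"
  Position 3: 'e' from first, 'g' from second => "eg"
Result: afcgeieg

afcgeieg


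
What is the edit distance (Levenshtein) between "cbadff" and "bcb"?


Computing edit distance: "cbadff" -> "bcb"
DP table:
           b    c    b
      0    1    2    3
  c   1    1    1    2
  b   2    1    2    1
  a   3    2    2    2
  d   4    3    3    3
  f   5    4    4    4
  f   6    5    5    5
Edit distance = dp[6][3] = 5

5


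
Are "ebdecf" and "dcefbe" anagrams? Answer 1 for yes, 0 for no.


Strings: "ebdecf", "dcefbe"
Sorted first:  bcdeef
Sorted second: bcdeef
Sorted forms match => anagrams

1


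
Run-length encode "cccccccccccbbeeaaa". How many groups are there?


Input: cccccccccccbbeeaaa
Scanning for consecutive runs:
  Group 1: 'c' x 11 (positions 0-10)
  Group 2: 'b' x 2 (positions 11-12)
  Group 3: 'e' x 2 (positions 13-14)
  Group 4: 'a' x 3 (positions 15-17)
Total groups: 4

4


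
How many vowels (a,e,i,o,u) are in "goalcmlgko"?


Input: goalcmlgko
Checking each character:
  'g' at position 0: consonant
  'o' at position 1: vowel (running total: 1)
  'a' at position 2: vowel (running total: 2)
  'l' at position 3: consonant
  'c' at position 4: consonant
  'm' at position 5: consonant
  'l' at position 6: consonant
  'g' at position 7: consonant
  'k' at position 8: consonant
  'o' at position 9: vowel (running total: 3)
Total vowels: 3

3


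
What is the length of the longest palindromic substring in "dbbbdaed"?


Input: "dbbbdaed"
Checking substrings for palindromes:
  [0:5] "dbbbd" (len 5) => palindrome
  [1:4] "bbb" (len 3) => palindrome
  [1:3] "bb" (len 2) => palindrome
  [2:4] "bb" (len 2) => palindrome
Longest palindromic substring: "dbbbd" with length 5

5


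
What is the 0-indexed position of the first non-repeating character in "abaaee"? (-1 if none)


Input: abaaee
Character frequencies:
  'a': 3
  'b': 1
  'e': 2
Scanning left to right for freq == 1:
  Position 0 ('a'): freq=3, skip
  Position 1 ('b'): unique! => answer = 1

1


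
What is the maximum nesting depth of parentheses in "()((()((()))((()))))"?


Input: "()((()((()))((()))))"
Tracking depth:
  Position 0 '(': depth becomes 1
  Position 1 ')': depth becomes 0
  Position 2 '(': depth becomes 1
  Position 3 '(': depth becomes 2
  Position 4 '(': depth becomes 3
  Position 5 ')': depth becomes 2
  Position 6 '(': depth becomes 3
  Position 7 '(': depth becomes 4
  Position 8 '(': depth becomes 5
  Position 9 ')': depth becomes 4
  Position 10 ')': depth becomes 3
  Position 11 ')': depth becomes 2
  Position 12 '(': depth becomes 3
  Position 13 '(': depth becomes 4
  Position 14 '(': depth becomes 5
  Position 15 ')': depth becomes 4
  Position 16 ')': depth becomes 3
  Position 17 ')': depth becomes 2
  Position 18 ')': depth becomes 1
  Position 19 ')': depth becomes 0
Maximum depth reached: 5

5


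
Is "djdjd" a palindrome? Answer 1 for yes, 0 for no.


Input: djdjd
Reversed: djdjd
  Compare pos 0 ('d') with pos 4 ('d'): match
  Compare pos 1 ('j') with pos 3 ('j'): match
Result: palindrome

1


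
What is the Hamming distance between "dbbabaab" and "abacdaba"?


Comparing "dbbabaab" and "abacdaba" position by position:
  Position 0: 'd' vs 'a' => differ
  Position 1: 'b' vs 'b' => same
  Position 2: 'b' vs 'a' => differ
  Position 3: 'a' vs 'c' => differ
  Position 4: 'b' vs 'd' => differ
  Position 5: 'a' vs 'a' => same
  Position 6: 'a' vs 'b' => differ
  Position 7: 'b' vs 'a' => differ
Total differences (Hamming distance): 6

6


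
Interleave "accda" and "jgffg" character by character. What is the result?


Interleaving "accda" and "jgffg":
  Position 0: 'a' from first, 'j' from second => "aj"
  Position 1: 'c' from first, 'g' from second => "cg"
  Position 2: 'c' from first, 'f' from second => "cf"
  Position 3: 'd' from first, 'f' from second => "df"
  Position 4: 'a' from first, 'g' from second => "ag"
Result: ajcgcfdfag

ajcgcfdfag


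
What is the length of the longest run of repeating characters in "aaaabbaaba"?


Input: "aaaabbaaba"
Scanning for longest run:
  Position 1 ('a'): continues run of 'a', length=2
  Position 2 ('a'): continues run of 'a', length=3
  Position 3 ('a'): continues run of 'a', length=4
  Position 4 ('b'): new char, reset run to 1
  Position 5 ('b'): continues run of 'b', length=2
  Position 6 ('a'): new char, reset run to 1
  Position 7 ('a'): continues run of 'a', length=2
  Position 8 ('b'): new char, reset run to 1
  Position 9 ('a'): new char, reset run to 1
Longest run: 'a' with length 4

4


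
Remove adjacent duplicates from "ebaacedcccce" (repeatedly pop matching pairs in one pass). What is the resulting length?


Input: ebaacedcccce
Stack-based adjacent duplicate removal:
  Read 'e': push. Stack: e
  Read 'b': push. Stack: eb
  Read 'a': push. Stack: eba
  Read 'a': matches stack top 'a' => pop. Stack: eb
  Read 'c': push. Stack: ebc
  Read 'e': push. Stack: ebce
  Read 'd': push. Stack: ebced
  Read 'c': push. Stack: ebcedc
  Read 'c': matches stack top 'c' => pop. Stack: ebced
  Read 'c': push. Stack: ebcedc
  Read 'c': matches stack top 'c' => pop. Stack: ebced
  Read 'e': push. Stack: ebcede
Final stack: "ebcede" (length 6)

6


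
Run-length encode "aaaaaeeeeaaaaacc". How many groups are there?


Input: aaaaaeeeeaaaaacc
Scanning for consecutive runs:
  Group 1: 'a' x 5 (positions 0-4)
  Group 2: 'e' x 4 (positions 5-8)
  Group 3: 'a' x 5 (positions 9-13)
  Group 4: 'c' x 2 (positions 14-15)
Total groups: 4

4


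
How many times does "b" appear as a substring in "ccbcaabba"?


Searching for "b" in "ccbcaabba"
Scanning each position:
  Position 0: "c" => no
  Position 1: "c" => no
  Position 2: "b" => MATCH
  Position 3: "c" => no
  Position 4: "a" => no
  Position 5: "a" => no
  Position 6: "b" => MATCH
  Position 7: "b" => MATCH
  Position 8: "a" => no
Total occurrences: 3

3


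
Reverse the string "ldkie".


Input: ldkie
Reading characters right to left:
  Position 4: 'e'
  Position 3: 'i'
  Position 2: 'k'
  Position 1: 'd'
  Position 0: 'l'
Reversed: eikdl

eikdl


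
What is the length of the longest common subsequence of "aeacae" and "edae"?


LCS of "aeacae" and "edae"
DP table:
           e    d    a    e
      0    0    0    0    0
  a   0    0    0    1    1
  e   0    1    1    1    2
  a   0    1    1    2    2
  c   0    1    1    2    2
  a   0    1    1    2    2
  e   0    1    1    2    3
LCS length = dp[6][4] = 3

3


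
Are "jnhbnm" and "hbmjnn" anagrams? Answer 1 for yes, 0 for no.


Strings: "jnhbnm", "hbmjnn"
Sorted first:  bhjmnn
Sorted second: bhjmnn
Sorted forms match => anagrams

1


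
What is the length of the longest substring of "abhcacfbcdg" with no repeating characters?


Input: "abhcacfbcdg"
Sliding window (track last position of each char):
  Position 0 ('a'): window [0,0] length 1 -- new best
  Position 1 ('b'): window [0,1] length 2 -- new best
  Position 2 ('h'): window [0,2] length 3 -- new best
  Position 3 ('c'): window [0,3] length 4 -- new best
  Position 4 ('a'): repeat (last at 0), move window start to 1
  Position 4 ('a'): window [1,4] length 4
  Position 5 ('c'): repeat (last at 3), move window start to 4
  Position 5 ('c'): window [4,5] length 2
  Position 6 ('f'): window [4,6] length 3
  Position 7 ('b'): window [4,7] length 4
  Position 8 ('c'): repeat (last at 5), move window start to 6
  Position 8 ('c'): window [6,8] length 3
  Position 9 ('d'): window [6,9] length 4
  Position 10 ('g'): window [6,10] length 5 -- new best
Longest substring with no repeats: "fbcdg" with length 5

5


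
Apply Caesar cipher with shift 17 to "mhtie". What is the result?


Caesar cipher: shift "mhtie" by 17
  'm' (pos 12) + 17 = pos 3 = 'd'
  'h' (pos 7) + 17 = pos 24 = 'y'
  't' (pos 19) + 17 = pos 10 = 'k'
  'i' (pos 8) + 17 = pos 25 = 'z'
  'e' (pos 4) + 17 = pos 21 = 'v'
Result: dykzv

dykzv


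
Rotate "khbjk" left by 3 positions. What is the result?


Input: "khbjk", rotate left by 3
First 3 characters: "khb"
Remaining characters: "jk"
Concatenate remaining + first: "jk" + "khb" = "jkkhb"

jkkhb


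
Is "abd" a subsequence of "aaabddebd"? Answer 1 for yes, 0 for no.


Check if "abd" is a subsequence of "aaabddebd"
Greedy scan:
  Position 0 ('a'): matches sub[0] = 'a'
  Position 1 ('a'): no match needed
  Position 2 ('a'): no match needed
  Position 3 ('b'): matches sub[1] = 'b'
  Position 4 ('d'): matches sub[2] = 'd'
  Position 5 ('d'): no match needed
  Position 6 ('e'): no match needed
  Position 7 ('b'): no match needed
  Position 8 ('d'): no match needed
All 3 characters matched => is a subsequence

1


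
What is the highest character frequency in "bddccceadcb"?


Input: bddccceadcb
Character counts:
  'a': 1
  'b': 2
  'c': 4
  'd': 3
  'e': 1
Maximum frequency: 4

4


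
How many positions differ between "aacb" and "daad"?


Comparing "aacb" and "daad" position by position:
  Position 0: 'a' vs 'd' => DIFFER
  Position 1: 'a' vs 'a' => same
  Position 2: 'c' vs 'a' => DIFFER
  Position 3: 'b' vs 'd' => DIFFER
Positions that differ: 3

3


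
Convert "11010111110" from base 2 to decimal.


Input: "11010111110" in base 2
Positional expansion:
  Digit '1' (value 1) x 2^10 = 1024
  Digit '1' (value 1) x 2^9 = 512
  Digit '0' (value 0) x 2^8 = 0
  Digit '1' (value 1) x 2^7 = 128
  Digit '0' (value 0) x 2^6 = 0
  Digit '1' (value 1) x 2^5 = 32
  Digit '1' (value 1) x 2^4 = 16
  Digit '1' (value 1) x 2^3 = 8
  Digit '1' (value 1) x 2^2 = 4
  Digit '1' (value 1) x 2^1 = 2
  Digit '0' (value 0) x 2^0 = 0
Sum = 1726

1726


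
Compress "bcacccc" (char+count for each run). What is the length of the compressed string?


Input: bcacccc
Runs:
  'b' x 1 => "b1"
  'c' x 1 => "c1"
  'a' x 1 => "a1"
  'c' x 4 => "c4"
Compressed: "b1c1a1c4"
Compressed length: 8

8


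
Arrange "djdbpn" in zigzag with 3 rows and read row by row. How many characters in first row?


Zigzag "djdbpn" into 3 rows:
Placing characters:
  'd' => row 0
  'j' => row 1
  'd' => row 2
  'b' => row 1
  'p' => row 0
  'n' => row 1
Rows:
  Row 0: "dp"
  Row 1: "jbn"
  Row 2: "d"
First row length: 2

2


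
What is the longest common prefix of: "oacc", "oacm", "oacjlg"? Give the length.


Words: oacc, oacm, oacjlg
  Position 0: all 'o' => match
  Position 1: all 'a' => match
  Position 2: all 'c' => match
  Position 3: ('c', 'm', 'j') => mismatch, stop
LCP = "oac" (length 3)

3


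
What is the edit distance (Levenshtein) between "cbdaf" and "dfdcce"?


Computing edit distance: "cbdaf" -> "dfdcce"
DP table:
           d    f    d    c    c    e
      0    1    2    3    4    5    6
  c   1    1    2    3    3    4    5
  b   2    2    2    3    4    4    5
  d   3    2    3    2    3    4    5
  a   4    3    3    3    3    4    5
  f   5    4    3    4    4    4    5
Edit distance = dp[5][6] = 5

5


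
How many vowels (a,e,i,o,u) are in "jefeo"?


Input: jefeo
Checking each character:
  'j' at position 0: consonant
  'e' at position 1: vowel (running total: 1)
  'f' at position 2: consonant
  'e' at position 3: vowel (running total: 2)
  'o' at position 4: vowel (running total: 3)
Total vowels: 3

3


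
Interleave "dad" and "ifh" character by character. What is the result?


Interleaving "dad" and "ifh":
  Position 0: 'd' from first, 'i' from second => "di"
  Position 1: 'a' from first, 'f' from second => "af"
  Position 2: 'd' from first, 'h' from second => "dh"
Result: diafdh

diafdh


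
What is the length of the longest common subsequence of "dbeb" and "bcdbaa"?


LCS of "dbeb" and "bcdbaa"
DP table:
           b    c    d    b    a    a
      0    0    0    0    0    0    0
  d   0    0    0    1    1    1    1
  b   0    1    1    1    2    2    2
  e   0    1    1    1    2    2    2
  b   0    1    1    1    2    2    2
LCS length = dp[4][6] = 2

2


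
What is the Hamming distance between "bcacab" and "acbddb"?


Comparing "bcacab" and "acbddb" position by position:
  Position 0: 'b' vs 'a' => differ
  Position 1: 'c' vs 'c' => same
  Position 2: 'a' vs 'b' => differ
  Position 3: 'c' vs 'd' => differ
  Position 4: 'a' vs 'd' => differ
  Position 5: 'b' vs 'b' => same
Total differences (Hamming distance): 4

4


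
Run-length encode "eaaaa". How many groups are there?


Input: eaaaa
Scanning for consecutive runs:
  Group 1: 'e' x 1 (positions 0-0)
  Group 2: 'a' x 4 (positions 1-4)
Total groups: 2

2


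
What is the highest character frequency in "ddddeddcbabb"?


Input: ddddeddcbabb
Character counts:
  'a': 1
  'b': 3
  'c': 1
  'd': 6
  'e': 1
Maximum frequency: 6

6


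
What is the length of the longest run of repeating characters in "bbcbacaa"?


Input: "bbcbacaa"
Scanning for longest run:
  Position 1 ('b'): continues run of 'b', length=2
  Position 2 ('c'): new char, reset run to 1
  Position 3 ('b'): new char, reset run to 1
  Position 4 ('a'): new char, reset run to 1
  Position 5 ('c'): new char, reset run to 1
  Position 6 ('a'): new char, reset run to 1
  Position 7 ('a'): continues run of 'a', length=2
Longest run: 'b' with length 2

2
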